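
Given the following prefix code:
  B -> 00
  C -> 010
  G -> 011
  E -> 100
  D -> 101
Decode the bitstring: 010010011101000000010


Decoding step by step:
Bits 010 -> C
Bits 010 -> C
Bits 011 -> G
Bits 101 -> D
Bits 00 -> B
Bits 00 -> B
Bits 00 -> B
Bits 010 -> C


Decoded message: CCGDBBBC


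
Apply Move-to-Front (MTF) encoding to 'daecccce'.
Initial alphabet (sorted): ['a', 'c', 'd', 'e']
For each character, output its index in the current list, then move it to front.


MTF encoding:
'd': index 2 in ['a', 'c', 'd', 'e'] -> ['d', 'a', 'c', 'e']
'a': index 1 in ['d', 'a', 'c', 'e'] -> ['a', 'd', 'c', 'e']
'e': index 3 in ['a', 'd', 'c', 'e'] -> ['e', 'a', 'd', 'c']
'c': index 3 in ['e', 'a', 'd', 'c'] -> ['c', 'e', 'a', 'd']
'c': index 0 in ['c', 'e', 'a', 'd'] -> ['c', 'e', 'a', 'd']
'c': index 0 in ['c', 'e', 'a', 'd'] -> ['c', 'e', 'a', 'd']
'c': index 0 in ['c', 'e', 'a', 'd'] -> ['c', 'e', 'a', 'd']
'e': index 1 in ['c', 'e', 'a', 'd'] -> ['e', 'c', 'a', 'd']


Output: [2, 1, 3, 3, 0, 0, 0, 1]


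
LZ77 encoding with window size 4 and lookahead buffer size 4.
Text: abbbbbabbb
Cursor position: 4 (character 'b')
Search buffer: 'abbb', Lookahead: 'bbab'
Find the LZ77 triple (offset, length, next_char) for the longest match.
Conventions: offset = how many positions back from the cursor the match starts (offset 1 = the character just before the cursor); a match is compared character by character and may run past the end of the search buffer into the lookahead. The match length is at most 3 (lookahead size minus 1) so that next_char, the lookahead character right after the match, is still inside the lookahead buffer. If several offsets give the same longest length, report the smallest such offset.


Try each offset into the search buffer:
  offset=1 (pos 3, char 'b'): match length 2
  offset=2 (pos 2, char 'b'): match length 2
  offset=3 (pos 1, char 'b'): match length 2
  offset=4 (pos 0, char 'a'): match length 0
Longest match has length 2, found at offsets 1, 2, 3; take the smallest, offset 1.
next_char = character at position 4 + 2 = 6 -> 'a'

Best match: offset=1, length=2 (matching 'bb' starting at position 3)
LZ77 triple: (1, 2, 'a')


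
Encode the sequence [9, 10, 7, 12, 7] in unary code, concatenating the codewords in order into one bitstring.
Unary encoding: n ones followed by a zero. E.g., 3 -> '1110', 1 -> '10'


Encode each number as n ones followed by a terminating 0:
  9 -> 1111111110 (10 bits)
  10 -> 11111111110 (11 bits)
  7 -> 11111110 (8 bits)
  12 -> 1111111111110 (13 bits)
  7 -> 11111110 (8 bits)
Total length = 10 + 11 + 8 + 13 + 8 = 50 bits.

Unary([9, 10, 7, 12, 7]) = 11111111101111111111011111110111111111111011111110 (50 bits)


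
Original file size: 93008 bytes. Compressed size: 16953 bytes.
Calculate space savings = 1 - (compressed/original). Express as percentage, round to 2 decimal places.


ratio = compressed/original = 16953/93008 = 0.182275
savings = 1 - ratio = 1 - 0.182275 = 0.817725
as a percentage: 0.817725 * 100 = 81.77%

Space savings = 1 - 16953/93008 = 81.77%


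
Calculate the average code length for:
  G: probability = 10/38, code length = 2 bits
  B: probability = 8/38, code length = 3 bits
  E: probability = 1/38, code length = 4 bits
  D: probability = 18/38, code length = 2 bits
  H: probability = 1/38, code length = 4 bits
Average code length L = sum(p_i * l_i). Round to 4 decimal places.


Weighted contributions p_i * l_i:
  G: (10/38) * 2 = 20/38
  B: (8/38) * 3 = 24/38
  E: (1/38) * 4 = 4/38
  D: (18/38) * 2 = 36/38
  H: (1/38) * 4 = 4/38
Sum = (20 + 24 + 4 + 36 + 4)/38 = 88/38

L = 88/38 = 2.3158 bits/symbol


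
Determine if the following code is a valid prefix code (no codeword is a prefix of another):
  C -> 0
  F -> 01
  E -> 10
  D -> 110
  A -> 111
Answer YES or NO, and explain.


Checking each pair (does one codeword prefix another?):
  C='0' vs F='01': prefix -- VIOLATION

NO -- this is NOT a valid prefix code. C (0) is a prefix of F (01).


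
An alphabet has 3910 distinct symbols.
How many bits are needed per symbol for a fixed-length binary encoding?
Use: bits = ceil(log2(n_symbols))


log2(3910) = 11.933
Bracket: 2^11 = 2048 < 3910 <= 2^12 = 4096
So ceil(log2(3910)) = 12

bits = ceil(log2(3910)) = ceil(11.933) = 12 bits


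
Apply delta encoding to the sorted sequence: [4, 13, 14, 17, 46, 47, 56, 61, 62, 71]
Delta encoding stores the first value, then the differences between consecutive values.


First value: 4
Deltas:
  13 - 4 = 9
  14 - 13 = 1
  17 - 14 = 3
  46 - 17 = 29
  47 - 46 = 1
  56 - 47 = 9
  61 - 56 = 5
  62 - 61 = 1
  71 - 62 = 9


Delta encoded: [4, 9, 1, 3, 29, 1, 9, 5, 1, 9]


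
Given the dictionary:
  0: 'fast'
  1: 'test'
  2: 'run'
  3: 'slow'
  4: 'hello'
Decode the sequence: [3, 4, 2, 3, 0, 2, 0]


Look up each index in the dictionary:
  3 -> 'slow'
  4 -> 'hello'
  2 -> 'run'
  3 -> 'slow'
  0 -> 'fast'
  2 -> 'run'
  0 -> 'fast'

Decoded: "slow hello run slow fast run fast"


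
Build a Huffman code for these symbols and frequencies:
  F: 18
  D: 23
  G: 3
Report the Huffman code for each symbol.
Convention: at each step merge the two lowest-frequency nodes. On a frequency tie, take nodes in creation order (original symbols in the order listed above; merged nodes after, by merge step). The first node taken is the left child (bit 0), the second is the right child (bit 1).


Huffman tree construction:
Step 1: Merge G(3) + F(18) = 21
Step 2: Merge (G+F)(21) + D(23) = 44
Read each symbol's code off the tree from the root (left child = 0, right child = 1).

Codes:
  F: 01 (length 2)
  D: 1 (length 1)
  G: 00 (length 2)
Average code length: 65/44 = 1.4773 bits/symbol


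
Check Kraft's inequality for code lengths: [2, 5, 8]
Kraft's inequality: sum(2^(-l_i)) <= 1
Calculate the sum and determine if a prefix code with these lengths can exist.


Sum = 2^(-2) + 2^(-5) + 2^(-8)
    = 0.25 + 0.03125 + 0.00390625
    = 73/256 = 0.28515625
Since 0.28515625 <= 1, Kraft's inequality IS satisfied.
A prefix code with these lengths CAN exist.

Kraft sum = 0.28515625. Satisfied.


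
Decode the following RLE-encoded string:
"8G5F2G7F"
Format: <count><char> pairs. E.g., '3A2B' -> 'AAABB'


Expanding each <count><char> pair:
  8G -> 'GGGGGGGG'
  5F -> 'FFFFF'
  2G -> 'GG'
  7F -> 'FFFFFFF'

Decoded = GGGGGGGGFFFFFGGFFFFFFF


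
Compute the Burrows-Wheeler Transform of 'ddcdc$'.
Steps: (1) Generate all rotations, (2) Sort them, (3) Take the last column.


Rotations (sorted):
  0: $ddcdc -> last char: c
  1: c$ddcd -> last char: d
  2: cdc$dd -> last char: d
  3: dc$ddc -> last char: c
  4: dcdc$d -> last char: d
  5: ddcdc$ -> last char: $


BWT = cddcd$


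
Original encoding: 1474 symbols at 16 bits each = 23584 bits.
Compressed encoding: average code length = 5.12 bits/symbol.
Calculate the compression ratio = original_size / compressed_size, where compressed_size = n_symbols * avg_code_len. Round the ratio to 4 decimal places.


original_size = n_symbols * orig_bits = 1474 * 16 = 23584 bits
compressed_size = n_symbols * avg_code_len = 1474 * 5.12 = 7546.88 bits
ratio = original_size / compressed_size = 23584 / 7546.88 = 3.125

Compression ratio = 3.125


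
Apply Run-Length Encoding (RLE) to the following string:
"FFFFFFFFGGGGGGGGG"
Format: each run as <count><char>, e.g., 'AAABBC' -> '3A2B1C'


Scanning runs left to right:
  i=0: run of 'F' x 8 -> '8F'
  i=8: run of 'G' x 9 -> '9G'

RLE = 8F9G


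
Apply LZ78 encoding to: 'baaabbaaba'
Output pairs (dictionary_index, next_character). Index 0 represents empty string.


LZ78 encoding steps:
Dictionary: {0: ''}
Step 1: w='' (idx 0), next='b' -> output (0, 'b'), add 'b' as idx 1
Step 2: w='' (idx 0), next='a' -> output (0, 'a'), add 'a' as idx 2
Step 3: w='a' (idx 2), next='a' -> output (2, 'a'), add 'aa' as idx 3
Step 4: w='b' (idx 1), next='b' -> output (1, 'b'), add 'bb' as idx 4
Step 5: w='aa' (idx 3), next='b' -> output (3, 'b'), add 'aab' as idx 5
Step 6: w='a' (idx 2), end of input -> output (2, '')


Encoded: [(0, 'b'), (0, 'a'), (2, 'a'), (1, 'b'), (3, 'b'), (2, '')]


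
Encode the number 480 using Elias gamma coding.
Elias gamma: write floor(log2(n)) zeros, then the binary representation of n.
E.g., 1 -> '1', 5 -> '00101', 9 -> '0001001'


num_bits = floor(log2(480)) + 1 = 9
leading_zeros = num_bits - 1 = 8
binary(480) = 111100000

Elias gamma(480) = '00000000' + '111100000' = 00000000111100000 (17 bits)


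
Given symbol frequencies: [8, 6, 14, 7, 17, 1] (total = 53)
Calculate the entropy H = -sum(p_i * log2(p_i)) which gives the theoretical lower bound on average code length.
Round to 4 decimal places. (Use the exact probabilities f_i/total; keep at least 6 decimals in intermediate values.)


Per-symbol terms -p_i * log2(p_i) with p_i = f_i/53:
  p = 8/53 = 0.150943: log2(p) = -2.727920, -p*log2(p) = 0.411762
  p = 6/53 = 0.113208: log2(p) = -3.142958, -p*log2(p) = 0.355807
  p = 14/53 = 0.264151: log2(p) = -1.920566, -p*log2(p) = 0.507319
  p = 7/53 = 0.132075: log2(p) = -2.920566, -p*log2(p) = 0.385735
  p = 17/53 = 0.320755: log2(p) = -1.640458, -p*log2(p) = 0.526185
  p = 1/53 = 0.018868: log2(p) = -5.727920, -p*log2(p) = 0.108074
H = 0.411762 + 0.355807 + 0.507319 + 0.385735 + 0.526185 + 0.108074 = 2.294882

H = 2.2949 bits/symbol


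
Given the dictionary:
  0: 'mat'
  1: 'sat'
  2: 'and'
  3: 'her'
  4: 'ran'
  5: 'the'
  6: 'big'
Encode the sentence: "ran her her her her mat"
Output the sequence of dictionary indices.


Look up each word in the dictionary:
  'ran' -> 4
  'her' -> 3
  'her' -> 3
  'her' -> 3
  'her' -> 3
  'mat' -> 0

Encoded: [4, 3, 3, 3, 3, 0]


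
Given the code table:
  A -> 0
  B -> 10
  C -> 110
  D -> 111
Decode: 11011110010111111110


Decoding:
110 -> C
111 -> D
10 -> B
0 -> A
10 -> B
111 -> D
111 -> D
110 -> C


Result: CDBABDDC


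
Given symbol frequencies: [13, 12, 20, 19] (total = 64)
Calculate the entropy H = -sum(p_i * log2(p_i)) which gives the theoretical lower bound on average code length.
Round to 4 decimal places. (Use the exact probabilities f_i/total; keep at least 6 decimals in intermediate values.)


Per-symbol terms -p_i * log2(p_i) with p_i = f_i/64:
  p = 13/64 = 0.203125: log2(p) = -2.299560, -p*log2(p) = 0.467098
  p = 12/64 = 0.187500: log2(p) = -2.415037, -p*log2(p) = 0.452820
  p = 20/64 = 0.312500: log2(p) = -1.678072, -p*log2(p) = 0.524397
  p = 19/64 = 0.296875: log2(p) = -1.752072, -p*log2(p) = 0.520147
H = 0.467098 + 0.452820 + 0.524397 + 0.520147 = 1.964462

H = 1.9645 bits/symbol


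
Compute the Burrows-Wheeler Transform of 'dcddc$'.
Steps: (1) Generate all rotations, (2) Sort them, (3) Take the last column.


Rotations (sorted):
  0: $dcddc -> last char: c
  1: c$dcdd -> last char: d
  2: cddc$d -> last char: d
  3: dc$dcd -> last char: d
  4: dcddc$ -> last char: $
  5: ddc$dc -> last char: c


BWT = cddd$c


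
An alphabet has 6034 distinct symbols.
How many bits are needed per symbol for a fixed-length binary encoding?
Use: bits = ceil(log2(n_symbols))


log2(6034) = 12.5589
Bracket: 2^12 = 4096 < 6034 <= 2^13 = 8192
So ceil(log2(6034)) = 13

bits = ceil(log2(6034)) = ceil(12.5589) = 13 bits


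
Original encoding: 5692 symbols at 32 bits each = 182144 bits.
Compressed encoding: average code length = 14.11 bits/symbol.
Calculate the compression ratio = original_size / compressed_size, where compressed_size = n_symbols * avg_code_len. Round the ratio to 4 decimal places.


original_size = n_symbols * orig_bits = 5692 * 32 = 182144 bits
compressed_size = n_symbols * avg_code_len = 5692 * 14.11 = 80314.12 bits
ratio = original_size / compressed_size = 182144 / 80314.12 = 2.2679

Compression ratio = 2.2679


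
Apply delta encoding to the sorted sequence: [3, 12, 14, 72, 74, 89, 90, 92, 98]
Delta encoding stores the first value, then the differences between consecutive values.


First value: 3
Deltas:
  12 - 3 = 9
  14 - 12 = 2
  72 - 14 = 58
  74 - 72 = 2
  89 - 74 = 15
  90 - 89 = 1
  92 - 90 = 2
  98 - 92 = 6


Delta encoded: [3, 9, 2, 58, 2, 15, 1, 2, 6]


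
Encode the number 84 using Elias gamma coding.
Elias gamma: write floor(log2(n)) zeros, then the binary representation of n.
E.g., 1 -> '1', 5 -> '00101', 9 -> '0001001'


num_bits = floor(log2(84)) + 1 = 7
leading_zeros = num_bits - 1 = 6
binary(84) = 1010100

Elias gamma(84) = '000000' + '1010100' = 0000001010100 (13 bits)


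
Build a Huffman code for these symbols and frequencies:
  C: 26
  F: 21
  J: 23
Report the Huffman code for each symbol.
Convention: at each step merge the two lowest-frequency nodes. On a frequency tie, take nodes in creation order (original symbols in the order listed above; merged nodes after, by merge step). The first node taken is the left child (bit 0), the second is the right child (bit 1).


Huffman tree construction:
Step 1: Merge F(21) + J(23) = 44
Step 2: Merge C(26) + (F+J)(44) = 70
Read each symbol's code off the tree from the root (left child = 0, right child = 1).

Codes:
  C: 0 (length 1)
  F: 10 (length 2)
  J: 11 (length 2)
Average code length: 114/70 = 1.6286 bits/symbol


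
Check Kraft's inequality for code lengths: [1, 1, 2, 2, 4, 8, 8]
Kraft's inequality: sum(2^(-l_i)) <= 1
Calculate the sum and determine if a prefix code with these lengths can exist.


Sum = 2^(-1) + 2^(-1) + 2^(-2) + 2^(-2) + 2^(-4) + 2^(-8) + 2^(-8)
    = 0.5 + 0.5 + 0.25 + 0.25 + 0.0625 + 0.00390625 + 0.00390625
    = 402/256 = 1.5703125
Since 1.5703125 > 1, Kraft's inequality is NOT satisfied.
A prefix code with these lengths CANNOT exist.

Kraft sum = 1.5703125. Not satisfied.


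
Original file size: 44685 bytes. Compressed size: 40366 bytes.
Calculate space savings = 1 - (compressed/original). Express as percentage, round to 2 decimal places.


ratio = compressed/original = 40366/44685 = 0.903346
savings = 1 - ratio = 1 - 0.903346 = 0.096654
as a percentage: 0.096654 * 100 = 9.67%

Space savings = 1 - 40366/44685 = 9.67%


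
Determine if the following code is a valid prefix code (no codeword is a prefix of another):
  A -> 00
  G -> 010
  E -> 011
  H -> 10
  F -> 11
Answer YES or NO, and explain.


Checking each pair (does one codeword prefix another?):
  A='00' vs G='010': no prefix
  A='00' vs E='011': no prefix
  A='00' vs H='10': no prefix
  A='00' vs F='11': no prefix
  G='010' vs A='00': no prefix
  G='010' vs E='011': no prefix
  G='010' vs H='10': no prefix
  G='010' vs F='11': no prefix
  E='011' vs A='00': no prefix
  E='011' vs G='010': no prefix
  E='011' vs H='10': no prefix
  E='011' vs F='11': no prefix
  H='10' vs A='00': no prefix
  H='10' vs G='010': no prefix
  H='10' vs E='011': no prefix
  H='10' vs F='11': no prefix
  F='11' vs A='00': no prefix
  F='11' vs G='010': no prefix
  F='11' vs E='011': no prefix
  F='11' vs H='10': no prefix
No violation found over all pairs.

YES -- this is a valid prefix code. No codeword is a prefix of any other codeword.


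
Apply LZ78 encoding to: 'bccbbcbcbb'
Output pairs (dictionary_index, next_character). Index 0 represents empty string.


LZ78 encoding steps:
Dictionary: {0: ''}
Step 1: w='' (idx 0), next='b' -> output (0, 'b'), add 'b' as idx 1
Step 2: w='' (idx 0), next='c' -> output (0, 'c'), add 'c' as idx 2
Step 3: w='c' (idx 2), next='b' -> output (2, 'b'), add 'cb' as idx 3
Step 4: w='b' (idx 1), next='c' -> output (1, 'c'), add 'bc' as idx 4
Step 5: w='bc' (idx 4), next='b' -> output (4, 'b'), add 'bcb' as idx 5
Step 6: w='b' (idx 1), end of input -> output (1, '')


Encoded: [(0, 'b'), (0, 'c'), (2, 'b'), (1, 'c'), (4, 'b'), (1, '')]


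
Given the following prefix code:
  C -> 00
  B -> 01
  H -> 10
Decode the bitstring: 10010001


Decoding step by step:
Bits 10 -> H
Bits 01 -> B
Bits 00 -> C
Bits 01 -> B


Decoded message: HBCB


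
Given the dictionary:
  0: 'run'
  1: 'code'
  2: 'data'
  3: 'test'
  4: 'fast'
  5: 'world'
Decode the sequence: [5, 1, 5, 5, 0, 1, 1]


Look up each index in the dictionary:
  5 -> 'world'
  1 -> 'code'
  5 -> 'world'
  5 -> 'world'
  0 -> 'run'
  1 -> 'code'
  1 -> 'code'

Decoded: "world code world world run code code"


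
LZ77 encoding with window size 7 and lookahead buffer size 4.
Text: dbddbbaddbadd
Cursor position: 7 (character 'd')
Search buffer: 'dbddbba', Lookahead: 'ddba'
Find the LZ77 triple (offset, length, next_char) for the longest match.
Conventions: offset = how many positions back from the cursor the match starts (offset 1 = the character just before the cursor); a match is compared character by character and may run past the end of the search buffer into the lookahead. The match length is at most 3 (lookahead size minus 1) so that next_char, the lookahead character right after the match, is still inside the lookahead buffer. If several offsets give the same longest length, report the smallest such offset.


Try each offset into the search buffer:
  offset=1 (pos 6, char 'a'): match length 0
  offset=2 (pos 5, char 'b'): match length 0
  offset=3 (pos 4, char 'b'): match length 0
  offset=4 (pos 3, char 'd'): match length 1
  offset=5 (pos 2, char 'd'): match length 3
  offset=6 (pos 1, char 'b'): match length 0
  offset=7 (pos 0, char 'd'): match length 1
Longest match has length 3 at offset 5.
next_char = character at position 7 + 3 = 10 -> 'a'

Best match: offset=5, length=3 (matching 'ddb' starting at position 2)
LZ77 triple: (5, 3, 'a')


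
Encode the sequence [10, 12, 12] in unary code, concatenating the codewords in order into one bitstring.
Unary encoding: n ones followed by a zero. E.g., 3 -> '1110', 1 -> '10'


Encode each number as n ones followed by a terminating 0:
  10 -> 11111111110 (11 bits)
  12 -> 1111111111110 (13 bits)
  12 -> 1111111111110 (13 bits)
Total length = 11 + 13 + 13 = 37 bits.

Unary([10, 12, 12]) = 1111111111011111111111101111111111110 (37 bits)


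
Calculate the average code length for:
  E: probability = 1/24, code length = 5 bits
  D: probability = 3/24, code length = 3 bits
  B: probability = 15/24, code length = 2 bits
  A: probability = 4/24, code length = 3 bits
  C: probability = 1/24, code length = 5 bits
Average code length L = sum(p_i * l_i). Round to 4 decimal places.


Weighted contributions p_i * l_i:
  E: (1/24) * 5 = 5/24
  D: (3/24) * 3 = 9/24
  B: (15/24) * 2 = 30/24
  A: (4/24) * 3 = 12/24
  C: (1/24) * 5 = 5/24
Sum = (5 + 9 + 30 + 12 + 5)/24 = 61/24

L = 61/24 = 2.5417 bits/symbol


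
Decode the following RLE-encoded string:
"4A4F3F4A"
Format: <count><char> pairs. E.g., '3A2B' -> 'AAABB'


Expanding each <count><char> pair:
  4A -> 'AAAA'
  4F -> 'FFFF'
  3F -> 'FFF'
  4A -> 'AAAA'

Decoded = AAAAFFFFFFFAAAA


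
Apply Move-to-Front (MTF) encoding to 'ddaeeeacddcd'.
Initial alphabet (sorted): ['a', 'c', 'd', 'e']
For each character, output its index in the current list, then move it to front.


MTF encoding:
'd': index 2 in ['a', 'c', 'd', 'e'] -> ['d', 'a', 'c', 'e']
'd': index 0 in ['d', 'a', 'c', 'e'] -> ['d', 'a', 'c', 'e']
'a': index 1 in ['d', 'a', 'c', 'e'] -> ['a', 'd', 'c', 'e']
'e': index 3 in ['a', 'd', 'c', 'e'] -> ['e', 'a', 'd', 'c']
'e': index 0 in ['e', 'a', 'd', 'c'] -> ['e', 'a', 'd', 'c']
'e': index 0 in ['e', 'a', 'd', 'c'] -> ['e', 'a', 'd', 'c']
'a': index 1 in ['e', 'a', 'd', 'c'] -> ['a', 'e', 'd', 'c']
'c': index 3 in ['a', 'e', 'd', 'c'] -> ['c', 'a', 'e', 'd']
'd': index 3 in ['c', 'a', 'e', 'd'] -> ['d', 'c', 'a', 'e']
'd': index 0 in ['d', 'c', 'a', 'e'] -> ['d', 'c', 'a', 'e']
'c': index 1 in ['d', 'c', 'a', 'e'] -> ['c', 'd', 'a', 'e']
'd': index 1 in ['c', 'd', 'a', 'e'] -> ['d', 'c', 'a', 'e']


Output: [2, 0, 1, 3, 0, 0, 1, 3, 3, 0, 1, 1]


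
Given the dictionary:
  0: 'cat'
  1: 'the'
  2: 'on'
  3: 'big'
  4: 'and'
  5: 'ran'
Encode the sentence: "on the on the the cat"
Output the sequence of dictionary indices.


Look up each word in the dictionary:
  'on' -> 2
  'the' -> 1
  'on' -> 2
  'the' -> 1
  'the' -> 1
  'cat' -> 0

Encoded: [2, 1, 2, 1, 1, 0]


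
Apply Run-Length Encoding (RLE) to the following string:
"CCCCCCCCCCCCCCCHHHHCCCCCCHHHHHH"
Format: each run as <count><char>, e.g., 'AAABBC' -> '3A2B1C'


Scanning runs left to right:
  i=0: run of 'C' x 15 -> '15C'
  i=15: run of 'H' x 4 -> '4H'
  i=19: run of 'C' x 6 -> '6C'
  i=25: run of 'H' x 6 -> '6H'

RLE = 15C4H6C6H


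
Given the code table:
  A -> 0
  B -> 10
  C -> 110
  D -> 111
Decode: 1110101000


Decoding:
111 -> D
0 -> A
10 -> B
10 -> B
0 -> A
0 -> A


Result: DABBAA


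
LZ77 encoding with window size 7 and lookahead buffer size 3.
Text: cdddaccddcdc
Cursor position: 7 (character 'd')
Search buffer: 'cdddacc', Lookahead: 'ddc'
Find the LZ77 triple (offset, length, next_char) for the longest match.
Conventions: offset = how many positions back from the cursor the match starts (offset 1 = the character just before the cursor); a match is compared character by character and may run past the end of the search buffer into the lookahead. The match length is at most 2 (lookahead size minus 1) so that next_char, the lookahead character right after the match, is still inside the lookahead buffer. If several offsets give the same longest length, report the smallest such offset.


Try each offset into the search buffer:
  offset=1 (pos 6, char 'c'): match length 0
  offset=2 (pos 5, char 'c'): match length 0
  offset=3 (pos 4, char 'a'): match length 0
  offset=4 (pos 3, char 'd'): match length 1
  offset=5 (pos 2, char 'd'): match length 2
  offset=6 (pos 1, char 'd'): match length 2
  offset=7 (pos 0, char 'c'): match length 0
Longest match has length 2, found at offsets 5, 6; take the smallest, offset 5.
next_char = character at position 7 + 2 = 9 -> 'c'

Best match: offset=5, length=2 (matching 'dd' starting at position 2)
LZ77 triple: (5, 2, 'c')


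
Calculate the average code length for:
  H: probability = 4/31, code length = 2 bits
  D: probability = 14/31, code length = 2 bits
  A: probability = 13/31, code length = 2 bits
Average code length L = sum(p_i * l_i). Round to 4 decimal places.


Weighted contributions p_i * l_i:
  H: (4/31) * 2 = 8/31
  D: (14/31) * 2 = 28/31
  A: (13/31) * 2 = 26/31
Sum = (8 + 28 + 26)/31 = 62/31

L = 62/31 = 2.0000 bits/symbol


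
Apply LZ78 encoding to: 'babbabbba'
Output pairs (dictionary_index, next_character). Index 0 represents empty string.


LZ78 encoding steps:
Dictionary: {0: ''}
Step 1: w='' (idx 0), next='b' -> output (0, 'b'), add 'b' as idx 1
Step 2: w='' (idx 0), next='a' -> output (0, 'a'), add 'a' as idx 2
Step 3: w='b' (idx 1), next='b' -> output (1, 'b'), add 'bb' as idx 3
Step 4: w='a' (idx 2), next='b' -> output (2, 'b'), add 'ab' as idx 4
Step 5: w='bb' (idx 3), next='a' -> output (3, 'a'), add 'bba' as idx 5


Encoded: [(0, 'b'), (0, 'a'), (1, 'b'), (2, 'b'), (3, 'a')]


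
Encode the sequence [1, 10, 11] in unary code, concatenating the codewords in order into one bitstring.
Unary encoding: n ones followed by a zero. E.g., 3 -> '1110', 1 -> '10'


Encode each number as n ones followed by a terminating 0:
  1 -> 10 (2 bits)
  10 -> 11111111110 (11 bits)
  11 -> 111111111110 (12 bits)
Total length = 2 + 11 + 12 = 25 bits.

Unary([1, 10, 11]) = 1011111111110111111111110 (25 bits)


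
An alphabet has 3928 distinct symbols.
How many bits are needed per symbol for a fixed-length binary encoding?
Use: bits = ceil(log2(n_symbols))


log2(3928) = 11.9396
Bracket: 2^11 = 2048 < 3928 <= 2^12 = 4096
So ceil(log2(3928)) = 12

bits = ceil(log2(3928)) = ceil(11.9396) = 12 bits


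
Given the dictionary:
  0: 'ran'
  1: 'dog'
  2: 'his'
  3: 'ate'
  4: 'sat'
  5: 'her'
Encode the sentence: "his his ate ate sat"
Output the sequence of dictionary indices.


Look up each word in the dictionary:
  'his' -> 2
  'his' -> 2
  'ate' -> 3
  'ate' -> 3
  'sat' -> 4

Encoded: [2, 2, 3, 3, 4]


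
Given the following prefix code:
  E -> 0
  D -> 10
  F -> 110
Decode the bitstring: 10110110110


Decoding step by step:
Bits 10 -> D
Bits 110 -> F
Bits 110 -> F
Bits 110 -> F


Decoded message: DFFF


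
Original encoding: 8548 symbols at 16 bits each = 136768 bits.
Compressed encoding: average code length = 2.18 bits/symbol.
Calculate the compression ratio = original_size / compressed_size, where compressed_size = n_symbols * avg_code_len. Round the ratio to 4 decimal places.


original_size = n_symbols * orig_bits = 8548 * 16 = 136768 bits
compressed_size = n_symbols * avg_code_len = 8548 * 2.18 = 18634.64 bits
ratio = original_size / compressed_size = 136768 / 18634.64 = 7.3394

Compression ratio = 7.3394


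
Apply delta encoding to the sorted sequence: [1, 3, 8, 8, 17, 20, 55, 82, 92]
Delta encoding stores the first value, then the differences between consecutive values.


First value: 1
Deltas:
  3 - 1 = 2
  8 - 3 = 5
  8 - 8 = 0
  17 - 8 = 9
  20 - 17 = 3
  55 - 20 = 35
  82 - 55 = 27
  92 - 82 = 10


Delta encoded: [1, 2, 5, 0, 9, 3, 35, 27, 10]


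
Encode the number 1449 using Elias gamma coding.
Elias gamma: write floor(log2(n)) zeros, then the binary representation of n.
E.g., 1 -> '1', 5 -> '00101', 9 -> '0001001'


num_bits = floor(log2(1449)) + 1 = 11
leading_zeros = num_bits - 1 = 10
binary(1449) = 10110101001

Elias gamma(1449) = '0000000000' + '10110101001' = 000000000010110101001 (21 bits)


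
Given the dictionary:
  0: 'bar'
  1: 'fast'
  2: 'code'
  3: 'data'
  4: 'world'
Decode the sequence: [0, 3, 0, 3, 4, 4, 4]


Look up each index in the dictionary:
  0 -> 'bar'
  3 -> 'data'
  0 -> 'bar'
  3 -> 'data'
  4 -> 'world'
  4 -> 'world'
  4 -> 'world'

Decoded: "bar data bar data world world world"


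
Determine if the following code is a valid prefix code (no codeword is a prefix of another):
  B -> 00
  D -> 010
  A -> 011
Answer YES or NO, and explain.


Checking each pair (does one codeword prefix another?):
  B='00' vs D='010': no prefix
  B='00' vs A='011': no prefix
  D='010' vs B='00': no prefix
  D='010' vs A='011': no prefix
  A='011' vs B='00': no prefix
  A='011' vs D='010': no prefix
No violation found over all pairs.

YES -- this is a valid prefix code. No codeword is a prefix of any other codeword.


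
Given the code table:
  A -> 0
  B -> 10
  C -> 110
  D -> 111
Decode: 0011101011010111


Decoding:
0 -> A
0 -> A
111 -> D
0 -> A
10 -> B
110 -> C
10 -> B
111 -> D


Result: AADABCBD


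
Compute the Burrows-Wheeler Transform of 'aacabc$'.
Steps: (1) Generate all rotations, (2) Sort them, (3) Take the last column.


Rotations (sorted):
  0: $aacabc -> last char: c
  1: aacabc$ -> last char: $
  2: abc$aac -> last char: c
  3: acabc$a -> last char: a
  4: bc$aaca -> last char: a
  5: c$aacab -> last char: b
  6: cabc$aa -> last char: a


BWT = c$caaba


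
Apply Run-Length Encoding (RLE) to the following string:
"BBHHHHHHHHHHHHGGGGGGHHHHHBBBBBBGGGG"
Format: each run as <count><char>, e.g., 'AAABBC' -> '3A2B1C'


Scanning runs left to right:
  i=0: run of 'B' x 2 -> '2B'
  i=2: run of 'H' x 12 -> '12H'
  i=14: run of 'G' x 6 -> '6G'
  i=20: run of 'H' x 5 -> '5H'
  i=25: run of 'B' x 6 -> '6B'
  i=31: run of 'G' x 4 -> '4G'

RLE = 2B12H6G5H6B4G


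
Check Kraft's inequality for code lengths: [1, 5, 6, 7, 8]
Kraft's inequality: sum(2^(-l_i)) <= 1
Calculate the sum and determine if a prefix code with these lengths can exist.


Sum = 2^(-1) + 2^(-5) + 2^(-6) + 2^(-7) + 2^(-8)
    = 0.5 + 0.03125 + 0.015625 + 0.0078125 + 0.00390625
    = 143/256 = 0.55859375
Since 0.55859375 <= 1, Kraft's inequality IS satisfied.
A prefix code with these lengths CAN exist.

Kraft sum = 0.55859375. Satisfied.


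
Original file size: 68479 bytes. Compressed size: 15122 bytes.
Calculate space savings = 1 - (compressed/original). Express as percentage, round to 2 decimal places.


ratio = compressed/original = 15122/68479 = 0.220827
savings = 1 - ratio = 1 - 0.220827 = 0.779173
as a percentage: 0.779173 * 100 = 77.92%

Space savings = 1 - 15122/68479 = 77.92%


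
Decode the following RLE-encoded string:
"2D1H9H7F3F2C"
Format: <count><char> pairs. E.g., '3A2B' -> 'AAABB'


Expanding each <count><char> pair:
  2D -> 'DD'
  1H -> 'H'
  9H -> 'HHHHHHHHH'
  7F -> 'FFFFFFF'
  3F -> 'FFF'
  2C -> 'CC'

Decoded = DDHHHHHHHHHHFFFFFFFFFFCC


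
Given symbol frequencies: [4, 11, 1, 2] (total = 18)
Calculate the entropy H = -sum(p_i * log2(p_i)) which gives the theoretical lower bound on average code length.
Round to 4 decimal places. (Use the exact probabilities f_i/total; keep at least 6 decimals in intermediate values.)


Per-symbol terms -p_i * log2(p_i) with p_i = f_i/18:
  p = 4/18 = 0.222222: log2(p) = -2.169925, -p*log2(p) = 0.482206
  p = 11/18 = 0.611111: log2(p) = -0.710493, -p*log2(p) = 0.434190
  p = 1/18 = 0.055556: log2(p) = -4.169925, -p*log2(p) = 0.231663
  p = 2/18 = 0.111111: log2(p) = -3.169925, -p*log2(p) = 0.352214
H = 0.482206 + 0.434190 + 0.231663 + 0.352214 = 1.500273

H = 1.5003 bits/symbol


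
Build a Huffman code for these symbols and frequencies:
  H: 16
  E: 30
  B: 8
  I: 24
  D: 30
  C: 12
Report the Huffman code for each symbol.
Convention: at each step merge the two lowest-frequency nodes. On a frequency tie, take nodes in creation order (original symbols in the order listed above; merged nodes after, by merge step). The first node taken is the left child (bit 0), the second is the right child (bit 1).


Huffman tree construction:
Step 1: Merge B(8) + C(12) = 20
Step 2: Merge H(16) + (B+C)(20) = 36
Step 3: Merge I(24) + E(30) = 54
Step 4: Merge D(30) + (H+(B+C))(36) = 66
Step 5: Merge (I+E)(54) + (D+(H+(B+C)))(66) = 120
Read each symbol's code off the tree from the root (left child = 0, right child = 1).

Codes:
  H: 110 (length 3)
  E: 01 (length 2)
  B: 1110 (length 4)
  I: 00 (length 2)
  D: 10 (length 2)
  C: 1111 (length 4)
Average code length: 296/120 = 2.4667 bits/symbol


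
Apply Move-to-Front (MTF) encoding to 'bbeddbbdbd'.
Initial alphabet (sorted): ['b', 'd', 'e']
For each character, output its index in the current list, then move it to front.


MTF encoding:
'b': index 0 in ['b', 'd', 'e'] -> ['b', 'd', 'e']
'b': index 0 in ['b', 'd', 'e'] -> ['b', 'd', 'e']
'e': index 2 in ['b', 'd', 'e'] -> ['e', 'b', 'd']
'd': index 2 in ['e', 'b', 'd'] -> ['d', 'e', 'b']
'd': index 0 in ['d', 'e', 'b'] -> ['d', 'e', 'b']
'b': index 2 in ['d', 'e', 'b'] -> ['b', 'd', 'e']
'b': index 0 in ['b', 'd', 'e'] -> ['b', 'd', 'e']
'd': index 1 in ['b', 'd', 'e'] -> ['d', 'b', 'e']
'b': index 1 in ['d', 'b', 'e'] -> ['b', 'd', 'e']
'd': index 1 in ['b', 'd', 'e'] -> ['d', 'b', 'e']


Output: [0, 0, 2, 2, 0, 2, 0, 1, 1, 1]


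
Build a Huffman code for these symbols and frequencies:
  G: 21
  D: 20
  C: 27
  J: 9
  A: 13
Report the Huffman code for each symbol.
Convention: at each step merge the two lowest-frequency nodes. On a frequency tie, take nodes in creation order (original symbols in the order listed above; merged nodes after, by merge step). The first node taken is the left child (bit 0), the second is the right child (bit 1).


Huffman tree construction:
Step 1: Merge J(9) + A(13) = 22
Step 2: Merge D(20) + G(21) = 41
Step 3: Merge (J+A)(22) + C(27) = 49
Step 4: Merge (D+G)(41) + ((J+A)+C)(49) = 90
Read each symbol's code off the tree from the root (left child = 0, right child = 1).

Codes:
  G: 01 (length 2)
  D: 00 (length 2)
  C: 11 (length 2)
  J: 100 (length 3)
  A: 101 (length 3)
Average code length: 202/90 = 2.2444 bits/symbol


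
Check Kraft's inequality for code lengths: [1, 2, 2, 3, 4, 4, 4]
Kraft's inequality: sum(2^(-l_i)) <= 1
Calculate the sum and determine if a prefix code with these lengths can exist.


Sum = 2^(-1) + 2^(-2) + 2^(-2) + 2^(-3) + 2^(-4) + 2^(-4) + 2^(-4)
    = 0.5 + 0.25 + 0.25 + 0.125 + 0.0625 + 0.0625 + 0.0625
    = 21/16 = 1.3125
Since 1.3125 > 1, Kraft's inequality is NOT satisfied.
A prefix code with these lengths CANNOT exist.

Kraft sum = 1.3125. Not satisfied.


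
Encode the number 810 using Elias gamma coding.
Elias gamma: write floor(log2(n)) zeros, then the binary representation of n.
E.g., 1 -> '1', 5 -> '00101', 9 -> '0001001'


num_bits = floor(log2(810)) + 1 = 10
leading_zeros = num_bits - 1 = 9
binary(810) = 1100101010

Elias gamma(810) = '000000000' + '1100101010' = 0000000001100101010 (19 bits)


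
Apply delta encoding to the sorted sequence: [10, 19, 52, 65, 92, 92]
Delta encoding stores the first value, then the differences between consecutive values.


First value: 10
Deltas:
  19 - 10 = 9
  52 - 19 = 33
  65 - 52 = 13
  92 - 65 = 27
  92 - 92 = 0


Delta encoded: [10, 9, 33, 13, 27, 0]


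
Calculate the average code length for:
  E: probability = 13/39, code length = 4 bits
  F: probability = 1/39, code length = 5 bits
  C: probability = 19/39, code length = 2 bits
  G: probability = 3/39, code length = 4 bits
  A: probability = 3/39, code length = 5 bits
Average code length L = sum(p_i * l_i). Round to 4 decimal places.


Weighted contributions p_i * l_i:
  E: (13/39) * 4 = 52/39
  F: (1/39) * 5 = 5/39
  C: (19/39) * 2 = 38/39
  G: (3/39) * 4 = 12/39
  A: (3/39) * 5 = 15/39
Sum = (52 + 5 + 38 + 12 + 15)/39 = 122/39

L = 122/39 = 3.1282 bits/symbol


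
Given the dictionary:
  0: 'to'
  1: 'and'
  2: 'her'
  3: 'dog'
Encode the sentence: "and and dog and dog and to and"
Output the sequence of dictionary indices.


Look up each word in the dictionary:
  'and' -> 1
  'and' -> 1
  'dog' -> 3
  'and' -> 1
  'dog' -> 3
  'and' -> 1
  'to' -> 0
  'and' -> 1

Encoded: [1, 1, 3, 1, 3, 1, 0, 1]


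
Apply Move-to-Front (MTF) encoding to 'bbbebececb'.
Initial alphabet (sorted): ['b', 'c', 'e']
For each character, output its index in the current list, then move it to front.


MTF encoding:
'b': index 0 in ['b', 'c', 'e'] -> ['b', 'c', 'e']
'b': index 0 in ['b', 'c', 'e'] -> ['b', 'c', 'e']
'b': index 0 in ['b', 'c', 'e'] -> ['b', 'c', 'e']
'e': index 2 in ['b', 'c', 'e'] -> ['e', 'b', 'c']
'b': index 1 in ['e', 'b', 'c'] -> ['b', 'e', 'c']
'e': index 1 in ['b', 'e', 'c'] -> ['e', 'b', 'c']
'c': index 2 in ['e', 'b', 'c'] -> ['c', 'e', 'b']
'e': index 1 in ['c', 'e', 'b'] -> ['e', 'c', 'b']
'c': index 1 in ['e', 'c', 'b'] -> ['c', 'e', 'b']
'b': index 2 in ['c', 'e', 'b'] -> ['b', 'c', 'e']


Output: [0, 0, 0, 2, 1, 1, 2, 1, 1, 2]


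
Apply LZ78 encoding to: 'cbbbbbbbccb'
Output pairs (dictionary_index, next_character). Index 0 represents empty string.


LZ78 encoding steps:
Dictionary: {0: ''}
Step 1: w='' (idx 0), next='c' -> output (0, 'c'), add 'c' as idx 1
Step 2: w='' (idx 0), next='b' -> output (0, 'b'), add 'b' as idx 2
Step 3: w='b' (idx 2), next='b' -> output (2, 'b'), add 'bb' as idx 3
Step 4: w='bb' (idx 3), next='b' -> output (3, 'b'), add 'bbb' as idx 4
Step 5: w='b' (idx 2), next='c' -> output (2, 'c'), add 'bc' as idx 5
Step 6: w='c' (idx 1), next='b' -> output (1, 'b'), add 'cb' as idx 6


Encoded: [(0, 'c'), (0, 'b'), (2, 'b'), (3, 'b'), (2, 'c'), (1, 'b')]


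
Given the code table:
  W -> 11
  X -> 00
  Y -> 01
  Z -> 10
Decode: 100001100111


Decoding:
10 -> Z
00 -> X
01 -> Y
10 -> Z
01 -> Y
11 -> W


Result: ZXYZYW


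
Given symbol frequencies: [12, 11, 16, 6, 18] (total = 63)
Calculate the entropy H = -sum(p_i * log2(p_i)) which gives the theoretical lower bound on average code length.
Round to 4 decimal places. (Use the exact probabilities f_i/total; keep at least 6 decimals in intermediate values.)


Per-symbol terms -p_i * log2(p_i) with p_i = f_i/63:
  p = 12/63 = 0.190476: log2(p) = -2.392317, -p*log2(p) = 0.455680
  p = 11/63 = 0.174603: log2(p) = -2.517848, -p*log2(p) = 0.439624
  p = 16/63 = 0.253968: log2(p) = -1.977280, -p*log2(p) = 0.502166
  p = 6/63 = 0.095238: log2(p) = -3.392317, -p*log2(p) = 0.323078
  p = 18/63 = 0.285714: log2(p) = -1.807355, -p*log2(p) = 0.516387
H = 0.455680 + 0.439624 + 0.502166 + 0.323078 + 0.516387 = 2.236935

H = 2.2369 bits/symbol


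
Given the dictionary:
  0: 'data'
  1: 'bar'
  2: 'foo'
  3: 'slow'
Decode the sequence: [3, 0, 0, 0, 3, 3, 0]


Look up each index in the dictionary:
  3 -> 'slow'
  0 -> 'data'
  0 -> 'data'
  0 -> 'data'
  3 -> 'slow'
  3 -> 'slow'
  0 -> 'data'

Decoded: "slow data data data slow slow data"


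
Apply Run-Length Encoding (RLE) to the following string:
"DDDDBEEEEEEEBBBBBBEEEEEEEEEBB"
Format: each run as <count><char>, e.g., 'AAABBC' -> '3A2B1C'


Scanning runs left to right:
  i=0: run of 'D' x 4 -> '4D'
  i=4: run of 'B' x 1 -> '1B'
  i=5: run of 'E' x 7 -> '7E'
  i=12: run of 'B' x 6 -> '6B'
  i=18: run of 'E' x 9 -> '9E'
  i=27: run of 'B' x 2 -> '2B'

RLE = 4D1B7E6B9E2B


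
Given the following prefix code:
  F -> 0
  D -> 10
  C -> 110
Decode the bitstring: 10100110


Decoding step by step:
Bits 10 -> D
Bits 10 -> D
Bits 0 -> F
Bits 110 -> C


Decoded message: DDFC


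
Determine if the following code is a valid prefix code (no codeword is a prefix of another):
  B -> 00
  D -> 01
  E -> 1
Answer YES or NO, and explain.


Checking each pair (does one codeword prefix another?):
  B='00' vs D='01': no prefix
  B='00' vs E='1': no prefix
  D='01' vs B='00': no prefix
  D='01' vs E='1': no prefix
  E='1' vs B='00': no prefix
  E='1' vs D='01': no prefix
No violation found over all pairs.

YES -- this is a valid prefix code. No codeword is a prefix of any other codeword.


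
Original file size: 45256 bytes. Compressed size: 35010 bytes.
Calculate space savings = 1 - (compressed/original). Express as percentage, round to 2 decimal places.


ratio = compressed/original = 35010/45256 = 0.773599
savings = 1 - ratio = 1 - 0.773599 = 0.226401
as a percentage: 0.226401 * 100 = 22.64%

Space savings = 1 - 35010/45256 = 22.64%


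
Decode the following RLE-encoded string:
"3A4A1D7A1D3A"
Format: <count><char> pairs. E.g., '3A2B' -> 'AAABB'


Expanding each <count><char> pair:
  3A -> 'AAA'
  4A -> 'AAAA'
  1D -> 'D'
  7A -> 'AAAAAAA'
  1D -> 'D'
  3A -> 'AAA'

Decoded = AAAAAAADAAAAAAADAAA


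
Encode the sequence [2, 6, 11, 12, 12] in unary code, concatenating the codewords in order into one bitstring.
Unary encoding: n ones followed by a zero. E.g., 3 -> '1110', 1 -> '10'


Encode each number as n ones followed by a terminating 0:
  2 -> 110 (3 bits)
  6 -> 1111110 (7 bits)
  11 -> 111111111110 (12 bits)
  12 -> 1111111111110 (13 bits)
  12 -> 1111111111110 (13 bits)
Total length = 3 + 7 + 12 + 13 + 13 = 48 bits.

Unary([2, 6, 11, 12, 12]) = 110111111011111111111011111111111101111111111110 (48 bits)


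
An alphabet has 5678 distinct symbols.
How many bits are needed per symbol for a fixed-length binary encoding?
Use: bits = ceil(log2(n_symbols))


log2(5678) = 12.4712
Bracket: 2^12 = 4096 < 5678 <= 2^13 = 8192
So ceil(log2(5678)) = 13

bits = ceil(log2(5678)) = ceil(12.4712) = 13 bits


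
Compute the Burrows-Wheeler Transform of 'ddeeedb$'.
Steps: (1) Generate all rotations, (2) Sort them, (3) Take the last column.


Rotations (sorted):
  0: $ddeeedb -> last char: b
  1: b$ddeeed -> last char: d
  2: db$ddeee -> last char: e
  3: ddeeedb$ -> last char: $
  4: deeedb$d -> last char: d
  5: edb$ddee -> last char: e
  6: eedb$dde -> last char: e
  7: eeedb$dd -> last char: d


BWT = bde$deed


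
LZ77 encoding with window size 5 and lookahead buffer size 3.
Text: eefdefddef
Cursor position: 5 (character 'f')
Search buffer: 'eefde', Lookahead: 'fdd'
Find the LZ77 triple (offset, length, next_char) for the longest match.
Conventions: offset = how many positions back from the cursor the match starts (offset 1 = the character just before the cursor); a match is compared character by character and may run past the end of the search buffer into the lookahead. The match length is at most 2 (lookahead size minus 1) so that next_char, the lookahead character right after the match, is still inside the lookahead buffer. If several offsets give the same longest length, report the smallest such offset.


Try each offset into the search buffer:
  offset=1 (pos 4, char 'e'): match length 0
  offset=2 (pos 3, char 'd'): match length 0
  offset=3 (pos 2, char 'f'): match length 2
  offset=4 (pos 1, char 'e'): match length 0
  offset=5 (pos 0, char 'e'): match length 0
Longest match has length 2 at offset 3.
next_char = character at position 5 + 2 = 7 -> 'd'

Best match: offset=3, length=2 (matching 'fd' starting at position 2)
LZ77 triple: (3, 2, 'd')
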